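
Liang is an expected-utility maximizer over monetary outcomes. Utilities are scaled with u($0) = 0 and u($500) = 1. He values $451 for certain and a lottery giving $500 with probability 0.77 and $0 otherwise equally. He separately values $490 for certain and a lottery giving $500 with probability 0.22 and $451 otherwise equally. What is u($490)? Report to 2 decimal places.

0.82

The first gamble pins u($451): it must equal 0.77·1 + 0.23·0 = 0.77.
Chaining: u($490) = 0.22·1.00 + 0.78·0.77 = 0.8206.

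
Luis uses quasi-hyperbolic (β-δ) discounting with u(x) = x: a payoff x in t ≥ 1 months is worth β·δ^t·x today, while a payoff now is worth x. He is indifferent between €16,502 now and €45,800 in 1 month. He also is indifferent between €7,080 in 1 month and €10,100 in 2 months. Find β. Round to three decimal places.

Both payoffs in the second observation are in the future, so β drops out: δ^1·7080 = δ^2·10100 ⇒ δ = 7080/10100 = 0.70099.
Substituting δ into 16502 = β·δ·45800: β = 16502/(32105.347) ≈ 0.514.

β ≈ 0.514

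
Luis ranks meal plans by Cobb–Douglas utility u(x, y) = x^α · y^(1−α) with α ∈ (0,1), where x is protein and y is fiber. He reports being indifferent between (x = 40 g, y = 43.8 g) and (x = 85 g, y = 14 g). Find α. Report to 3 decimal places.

α ≈ 0.602

Set the two utilities equal: 40^α·43.8^(1−α) = 85^α·14^(1−α).
(40/85)^α = (14/43.8)^(1−α); take logs: α·ln(40/85) = (1−α)·ln(14/43.8), i.e. α·-0.753772 = (1−α)·-1.140576.
So α/(1−α) = (-1.140576)/(-0.753772) = 1.513158, and α = 1.513158/2.513158 ≈ 0.602.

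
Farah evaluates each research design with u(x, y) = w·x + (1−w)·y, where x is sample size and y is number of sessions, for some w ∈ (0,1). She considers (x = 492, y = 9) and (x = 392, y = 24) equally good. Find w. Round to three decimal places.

w = 0.130

u(492,9) = u(392,24) means w·492 + (1−w)·9 = w·392 + (1−w)·24.
w·(492−392) = (1−w)·(24−9), i.e. w·100 = (1−w)·15.
Hence w = 15/(100+15) = 15/115 = 0.130.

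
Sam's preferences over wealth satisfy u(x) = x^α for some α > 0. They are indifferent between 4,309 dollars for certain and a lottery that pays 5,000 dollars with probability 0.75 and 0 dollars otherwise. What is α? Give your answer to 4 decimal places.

α ≈ 1.9342

Since u(0) = 0, the lottery's EU is 0.75·5000^α.
Equating: 4309^α = 0.75·5000^α, i.e. 0.8618^α = 0.75.
α = ln(0.75) / ln(4309/5000) = -0.2876821/-0.1487321 ≈ 1.9342.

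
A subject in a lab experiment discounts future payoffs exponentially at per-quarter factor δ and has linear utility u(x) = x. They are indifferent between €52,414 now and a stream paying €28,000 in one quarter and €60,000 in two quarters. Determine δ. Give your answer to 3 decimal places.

The stream is worth 28000δ + 60000δ² today, so 28000δ + 60000δ² = 52414.
That is, 60000δ² + 28000δ − 52414 = 0, a quadratic in δ.
δ = (−28000 + √(28000² + 4·60000·52414)) / (2·60000) = (−28000 + √13363360000.00) / 120000 ≈ 0.730.

δ ≈ 0.730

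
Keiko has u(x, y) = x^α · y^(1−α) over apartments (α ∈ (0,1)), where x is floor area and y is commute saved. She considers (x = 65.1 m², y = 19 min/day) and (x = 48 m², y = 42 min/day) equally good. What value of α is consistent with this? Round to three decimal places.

α ≈ 0.722

Indifference: 65.1^α · 19^(1−α) = 48^α · 42^(1−α).
Rearrange to (65.1/48)^α = (42/19)^(1−α) and take logs: α·0.304724 = (1−α)·0.793231.
So α/(1−α) = (0.793231)/(0.304724) = 2.603113, and α = 2.603113/3.603113 ≈ 0.722.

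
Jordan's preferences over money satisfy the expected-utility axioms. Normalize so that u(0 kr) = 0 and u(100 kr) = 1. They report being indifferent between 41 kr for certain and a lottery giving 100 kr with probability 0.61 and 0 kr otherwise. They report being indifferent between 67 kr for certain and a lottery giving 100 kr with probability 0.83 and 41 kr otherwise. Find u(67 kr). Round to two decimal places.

0.93

From the first indifference, u(41 kr) = 0.61·u(100 kr) + 0.39·u(0 kr) = 0.61·1 + 0.39·0 = 0.61.
Chaining: u(67 kr) = 0.83·1.00 + 0.17·0.61 = 0.9337.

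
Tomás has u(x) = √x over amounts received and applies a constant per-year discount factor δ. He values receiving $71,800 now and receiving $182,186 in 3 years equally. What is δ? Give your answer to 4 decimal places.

The payoff in 3 years is discounted by δ^3, so u(71800) = δ^3·u(182186) and δ^3 = u(71800)/u(182186).
With u(x) = √x: δ^3 = √71800/√182186 = √(71800/182186) = 0.62778.
Taking the cube root: δ = 0.62778^(1/3) ≈ 0.8563.

δ ≈ 0.8563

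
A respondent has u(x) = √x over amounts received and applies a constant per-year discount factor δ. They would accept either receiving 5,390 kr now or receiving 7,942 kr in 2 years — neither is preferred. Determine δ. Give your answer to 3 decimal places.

δ ≈ 0.908

Equating discounted utilities: u(5390) = δ^2·u(7942) ⇒ δ^2 = u(5390)/u(7942).
With u(x) = √x: δ^2 = √5390/√7942 = √(5390/7942) = 0.82381.
So δ = 0.82381^(1/2) ≈ 0.908.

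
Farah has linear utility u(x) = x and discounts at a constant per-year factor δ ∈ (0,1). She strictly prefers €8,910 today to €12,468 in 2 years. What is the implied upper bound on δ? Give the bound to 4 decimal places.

The preference means 8910 > δ^2·12468.
So δ^2 < 8910/12468 = 0.71463; taking the square root of both positive sides preserves the inequality.
δ < (8910/12468)^(1/2) ≈ 0.8454.

δ < 0.8454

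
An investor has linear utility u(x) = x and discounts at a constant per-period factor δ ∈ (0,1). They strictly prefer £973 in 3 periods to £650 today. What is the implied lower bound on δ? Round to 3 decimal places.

δ > 0.874

The preference means 650 < δ^3·973.
Hence δ^3 > 650/973 = 0.66804, and x ↦ x^(1/3) is increasing on (0,∞).
δ > 0.66804^(1/3) = 0.874.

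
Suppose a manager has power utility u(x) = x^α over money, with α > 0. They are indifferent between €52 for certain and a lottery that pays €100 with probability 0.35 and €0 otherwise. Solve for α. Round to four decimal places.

α ≈ 1.6054

Since u(0) = 0, the lottery's EU is 0.35·100^α.
Setting u(52) equal to that: 52^α = 0.35·100^α ⇒ (52/100)^α = 0.35.
Taking logs: α·ln(52/100) = ln(0.35), so α = -1.0498221 / -0.6539265 ≈ 1.6054.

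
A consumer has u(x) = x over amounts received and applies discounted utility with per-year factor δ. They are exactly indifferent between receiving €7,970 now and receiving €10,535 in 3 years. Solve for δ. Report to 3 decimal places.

δ ≈ 0.911

The payoff in 3 years is discounted by δ^3, so u(7970) = δ^3·u(10535) and δ^3 = u(7970)/u(10535).
With u(x) = x: δ^3 = 7970/10535 = 0.75653.
Taking the cube root: δ = 0.75653^(1/3) ≈ 0.911.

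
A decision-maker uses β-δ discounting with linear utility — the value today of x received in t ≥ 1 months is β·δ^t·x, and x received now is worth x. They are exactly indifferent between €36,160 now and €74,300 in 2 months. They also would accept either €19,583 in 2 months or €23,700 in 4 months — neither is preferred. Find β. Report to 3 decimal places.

From the later pair, β·δ^2·19583 = β·δ^4·23700; dividing through, δ^2 = 19583/23700 = 0.82629, so δ = 0.90900.
The first indifference: 36160 = β·δ^2·74300, so β = 36160/(δ^2·74300) = 36160/(0.82629·74300) ≈ 0.589.

β ≈ 0.589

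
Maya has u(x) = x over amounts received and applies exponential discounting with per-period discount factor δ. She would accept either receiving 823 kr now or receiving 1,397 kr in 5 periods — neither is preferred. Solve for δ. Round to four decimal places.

The payoff in 5 periods is discounted by δ^5, so u(823) = δ^5·u(1397) and δ^5 = u(823)/u(1397).
With u(x) = x: δ^5 = 823/1397 = 0.58912.
So δ = 0.58912^(1/5) ≈ 0.8996.

δ ≈ 0.8996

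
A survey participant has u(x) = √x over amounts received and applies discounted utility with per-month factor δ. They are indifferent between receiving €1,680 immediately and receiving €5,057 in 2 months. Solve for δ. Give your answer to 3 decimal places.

Equating discounted utilities: u(1680) = δ^2·u(5057) ⇒ δ^2 = u(1680)/u(5057).
Since u(x) = √x, δ^2 = √(1680/5057) = 0.57638.
Taking the square root: δ = 0.57638^(1/2) ≈ 0.759.

δ ≈ 0.759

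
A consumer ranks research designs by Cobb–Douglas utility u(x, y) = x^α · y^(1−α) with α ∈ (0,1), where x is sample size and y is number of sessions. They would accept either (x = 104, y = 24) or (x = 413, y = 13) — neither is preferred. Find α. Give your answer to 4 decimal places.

α ≈ 0.3078

The Cobb–Douglas utilities coincide, so 104^α·24^(1−α) = 413^α·13^(1−α).
Rearrange to (104/413)^α = (13/24)^(1−α) and take logs: α·-1.3790567 = (1−α)·-0.6131045.
With A = -1.3790567 and B = -0.6131045: α·A = (1−α)·B, so α = B/(A+B) = -0.6131045/-1.9921612 ≈ 0.3078.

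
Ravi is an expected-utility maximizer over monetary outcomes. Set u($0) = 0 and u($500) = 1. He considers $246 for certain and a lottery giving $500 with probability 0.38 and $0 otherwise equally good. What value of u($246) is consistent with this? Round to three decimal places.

0.380

u($246) equals the lottery's expected utility: 0.38·1 + 0.62·0 = 0.38.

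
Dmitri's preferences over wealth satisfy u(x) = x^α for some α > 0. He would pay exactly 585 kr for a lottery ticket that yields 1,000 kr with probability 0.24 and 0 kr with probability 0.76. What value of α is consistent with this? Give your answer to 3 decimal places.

α ≈ 2.662

Since u(0) = 0, the lottery's EU is 0.24·1000^α.
Equating: 585^α = 0.24·1000^α, i.e. 0.5850^α = 0.24.
α = ln(0.24) / ln(585/1000) = -1.427116/-0.536143 ≈ 2.662.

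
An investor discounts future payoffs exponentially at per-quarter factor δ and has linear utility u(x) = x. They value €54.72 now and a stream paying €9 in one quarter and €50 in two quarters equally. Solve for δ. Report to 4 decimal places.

Equating present values: 54.72 = 9δ + 50δ².
That is, 50δ² + 9δ − 54.72 = 0, a quadratic in δ.
By the quadratic formula (taking the positive root), δ = (−9 + √11025.00) / 100 ≈ 0.9600.

δ ≈ 0.9600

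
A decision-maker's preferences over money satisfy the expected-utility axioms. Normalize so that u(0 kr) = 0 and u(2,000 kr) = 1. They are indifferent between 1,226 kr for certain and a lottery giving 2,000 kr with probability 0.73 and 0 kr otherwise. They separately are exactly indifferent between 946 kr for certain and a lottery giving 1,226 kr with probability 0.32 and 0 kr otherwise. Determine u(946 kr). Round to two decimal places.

0.23

From the first indifference, u(1,226 kr) = 0.73·u(2,000 kr) + 0.27·u(0 kr) = 0.73·1 + 0.27·0 = 0.73.
Then u(946 kr) = 0.32·u(1,226 kr) + 0.68·u(0 kr) = 0.32·0.73 + 0.68·0.00 = 0.2336.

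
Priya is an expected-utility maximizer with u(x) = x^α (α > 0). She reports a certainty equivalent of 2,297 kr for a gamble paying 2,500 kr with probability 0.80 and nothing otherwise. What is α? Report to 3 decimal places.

EU(lottery) = 0.80·2500^α + 0.20·0 = 0.80·2500^α.
Setting u(2297) equal to that: 2297^α = 0.80·2500^α ⇒ (2297/2500)^α = 0.80.
α = ln(0.80) / ln(2297/2500) = -0.223144/-0.084687 ≈ 2.635.

α ≈ 2.635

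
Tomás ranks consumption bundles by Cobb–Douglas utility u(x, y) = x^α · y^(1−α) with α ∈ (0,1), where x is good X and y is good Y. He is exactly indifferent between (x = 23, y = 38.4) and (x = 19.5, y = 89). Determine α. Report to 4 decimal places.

α ≈ 0.8358

The Cobb–Douglas utilities coincide, so 23^α·38.4^(1−α) = 19.5^α·89^(1−α).
(23/19.5)^α = (89/38.4)^(1−α); take logs: α·ln(23/19.5) = (1−α)·ln(89/38.4), i.e. α·0.1650798 = (1−α)·0.8405789.
With A = 0.1650798 and B = 0.8405789: α·A = (1−α)·B, so α = B/(A+B) = 0.8405789/1.0056587 ≈ 0.8358.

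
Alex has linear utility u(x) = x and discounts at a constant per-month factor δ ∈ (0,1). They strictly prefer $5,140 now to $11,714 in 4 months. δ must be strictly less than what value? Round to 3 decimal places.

Under u(x) = x this choice says 5140 > δ^4·11714.
Dividing by 11714: δ^4 < 0.43879. Both sides are positive, so the 4th root keeps the direction.
δ < (5140/11714)^(1/4) ≈ 0.814.

δ < 0.814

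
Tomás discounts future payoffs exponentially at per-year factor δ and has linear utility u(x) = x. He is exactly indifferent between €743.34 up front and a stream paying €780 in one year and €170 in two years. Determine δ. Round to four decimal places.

δ ≈ 0.8100

The stream is worth 780δ + 170δ² today, so 780δ + 170δ² = 743.34.
Rearranged: 170δ² + 780δ − 743.34 = 0.
The positive root is δ = [−780 + √(780² + 4·170·743.34)] / (2·170) = (−780 + 1055.401)/340 ≈ 0.8100.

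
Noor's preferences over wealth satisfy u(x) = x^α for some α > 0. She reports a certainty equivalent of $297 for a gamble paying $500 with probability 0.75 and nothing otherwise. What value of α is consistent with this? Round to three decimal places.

α ≈ 0.552

EU(lottery) = 0.75·500^α + 0.25·0 = 0.75·500^α.
Indifference: 297^α = 0.75·500^α, so (297/500)^α = 0.75.
Take logs: α = ln 0.75 / ln(297/500) ≈ 0.55230.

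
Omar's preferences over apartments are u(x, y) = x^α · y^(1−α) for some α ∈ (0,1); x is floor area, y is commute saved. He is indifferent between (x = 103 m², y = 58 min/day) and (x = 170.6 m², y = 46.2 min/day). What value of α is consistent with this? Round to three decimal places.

The Cobb–Douglas utilities coincide, so 103^α·58^(1−α) = 170.6^α·46.2^(1−α).
(103/170.6)^α = (46.2/58)^(1−α); take logs: α·ln(103/170.6) = (1−α)·ln(46.2/58), i.e. α·-0.504593 = (1−α)·-0.227463.
Thus α·(-0.732056) = -0.227463, so α = -0.227463/-0.732056 ≈ 0.311.

α ≈ 0.311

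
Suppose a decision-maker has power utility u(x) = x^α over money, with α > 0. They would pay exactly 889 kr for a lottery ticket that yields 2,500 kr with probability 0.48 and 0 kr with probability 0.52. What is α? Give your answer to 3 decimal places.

The lottery's expected utility is 0.48·u(2500) + 0.52·u(0) = 0.48·2500^α (since u(0) = 0 for α > 0).
Equating: 889^α = 0.48·2500^α, i.e. 0.3556^α = 0.48.
α = ln(0.48) / ln(889/2500) = -0.733969/-1.033949 ≈ 0.710.

α ≈ 0.710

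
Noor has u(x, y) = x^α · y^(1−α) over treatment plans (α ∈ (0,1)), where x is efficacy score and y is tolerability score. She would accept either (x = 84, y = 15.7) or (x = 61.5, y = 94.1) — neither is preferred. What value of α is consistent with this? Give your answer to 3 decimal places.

α ≈ 0.852

The Cobb–Douglas utilities coincide, so 84^α·15.7^(1−α) = 61.5^α·94.1^(1−α).
(84/61.5)^α = (94.1/15.7)^(1−α); take logs: α·ln(84/61.5) = (1−α)·ln(94.1/15.7), i.e. α·0.311780 = (1−α)·1.790697.
With A = 0.311780 and B = 1.790697: α·A = (1−α)·B, so α = B/(A+B) = 1.790697/2.102477 ≈ 0.852.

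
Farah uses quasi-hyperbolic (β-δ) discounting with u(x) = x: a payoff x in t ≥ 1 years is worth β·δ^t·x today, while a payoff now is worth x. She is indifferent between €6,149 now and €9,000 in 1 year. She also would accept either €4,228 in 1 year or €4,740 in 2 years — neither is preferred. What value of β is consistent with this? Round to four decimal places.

β ≈ 0.7660

Both payoffs in the second observation are in the future, so β drops out: δ^1·4228 = δ^2·4740 ⇒ δ = 4228/4740 = 0.89198.
Substituting δ into 6149 = β·δ·9000: β = 6149/(8027.848) ≈ 0.7660.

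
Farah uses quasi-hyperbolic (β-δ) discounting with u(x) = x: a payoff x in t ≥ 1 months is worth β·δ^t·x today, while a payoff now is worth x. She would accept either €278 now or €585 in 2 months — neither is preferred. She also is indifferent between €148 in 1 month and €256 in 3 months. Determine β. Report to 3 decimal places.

From the later pair, β·δ^1·148 = β·δ^3·256; dividing through, δ^2 = 148/256 = 0.57812, so δ = 0.76035.
Now use the now-vs-future pair: 278 = β·δ^2·585 gives β = 278/(0.57812·585) ≈ 0.822.

β ≈ 0.822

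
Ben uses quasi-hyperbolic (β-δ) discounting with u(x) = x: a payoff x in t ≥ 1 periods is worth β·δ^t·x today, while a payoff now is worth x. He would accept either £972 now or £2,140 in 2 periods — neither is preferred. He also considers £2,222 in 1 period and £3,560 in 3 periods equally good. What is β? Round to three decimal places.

From the later pair, β·δ^1·2222 = β·δ^3·3560; dividing through, δ^2 = 2222/3560 = 0.62416, so δ = 0.79004.
Now use the now-vs-future pair: 972 = β·δ^2·2140 gives β = 972/(0.62416·2140) ≈ 0.728.

β ≈ 0.728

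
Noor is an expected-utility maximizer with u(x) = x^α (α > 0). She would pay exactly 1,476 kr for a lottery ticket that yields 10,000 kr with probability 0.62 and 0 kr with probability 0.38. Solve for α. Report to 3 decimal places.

α ≈ 0.250

EU(lottery) = 0.62·10000^α + 0.38·0 = 0.62·10000^α.
Equating: 1476^α = 0.62·10000^α, i.e. 0.1476^α = 0.62.
Take logs: α = ln 0.62 / ln(1476/10000) ≈ 0.24986.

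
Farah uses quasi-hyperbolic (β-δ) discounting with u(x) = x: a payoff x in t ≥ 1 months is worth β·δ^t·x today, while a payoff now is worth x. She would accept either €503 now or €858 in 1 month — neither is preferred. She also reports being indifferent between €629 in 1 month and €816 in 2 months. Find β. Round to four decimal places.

The second indifference involves only future payoffs, so β cancels: β·δ^1·629 = β·δ^2·816, giving δ = 629/816 = 0.77083.
Substituting δ into 503 = β·δ·858: β = 503/(661.375) ≈ 0.7605.

β ≈ 0.7605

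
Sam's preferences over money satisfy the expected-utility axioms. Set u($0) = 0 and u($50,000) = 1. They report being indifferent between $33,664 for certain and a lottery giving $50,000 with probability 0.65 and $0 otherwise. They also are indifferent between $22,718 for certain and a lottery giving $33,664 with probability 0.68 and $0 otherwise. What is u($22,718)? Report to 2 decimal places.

0.44

The first gamble pins u($33,664): it must equal 0.65·1 + 0.35·0 = 0.65.
Chaining: u($22,718) = 0.68·0.65 + 0.32·0.00 = 0.4420.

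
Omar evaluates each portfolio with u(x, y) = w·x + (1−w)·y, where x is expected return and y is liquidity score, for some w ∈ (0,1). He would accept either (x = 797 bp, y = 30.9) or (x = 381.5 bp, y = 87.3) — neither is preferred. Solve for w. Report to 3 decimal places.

Equating utilities: w·797 + (1−w)·30.9 = w·381.5 + (1−w)·87.3.
w·(797−381.5) = (1−w)·(87.3−30.9), i.e. w·415.5 = (1−w)·56.4.
The marginal rate of substitution is 56.4/415.5, so w = 56.4/(415.5+56.4) = 0.120.

w = 0.120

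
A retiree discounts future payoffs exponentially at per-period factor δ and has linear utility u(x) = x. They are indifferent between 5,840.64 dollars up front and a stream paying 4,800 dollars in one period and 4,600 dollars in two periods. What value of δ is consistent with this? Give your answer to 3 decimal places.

Equating present values: 5840.64 = 4800δ + 4600δ².
Rearranged: 4600δ² + 4800δ − 5840.64 = 0.
By the quadratic formula (taking the positive root), δ = (−4800 + √130507776.00) / 9200 ≈ 0.720.

δ ≈ 0.720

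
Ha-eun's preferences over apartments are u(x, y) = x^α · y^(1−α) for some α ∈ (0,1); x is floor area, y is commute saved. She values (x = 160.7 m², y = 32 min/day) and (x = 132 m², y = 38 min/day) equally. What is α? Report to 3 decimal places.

Indifference: 160.7^α · 32^(1−α) = 132^α · 38^(1−α).
(160.7/132)^α = (38/32)^(1−α); take logs: α·ln(160.7/132) = (1−α)·ln(38/32), i.e. α·0.196737 = (1−α)·0.171850.
So α/(1−α) = (0.171850)/(0.196737) = 0.873501, and α = 0.873501/1.873501 ≈ 0.466.

α ≈ 0.466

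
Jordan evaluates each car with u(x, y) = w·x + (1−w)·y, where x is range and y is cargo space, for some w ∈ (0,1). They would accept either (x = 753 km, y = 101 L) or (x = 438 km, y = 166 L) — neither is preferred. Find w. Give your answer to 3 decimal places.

Indifference: w·753 + (1−w)·101 = w·438 + (1−w)·166.
Collecting terms: w·315 = (1−w)·65.
The marginal rate of substitution is 65/315, so w = 65/(315+65) = 0.171.

w = 0.171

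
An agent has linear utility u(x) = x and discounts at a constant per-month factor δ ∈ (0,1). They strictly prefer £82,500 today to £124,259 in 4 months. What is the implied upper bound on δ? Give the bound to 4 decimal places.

δ < 0.9027

Under u(x) = x this choice says 82500 > δ^4·124259.
Dividing by 124259: δ^4 < 0.66394. Both sides are positive, so the 4th root keeps the direction.
δ < (82500/124259)^(1/4) ≈ 0.9027.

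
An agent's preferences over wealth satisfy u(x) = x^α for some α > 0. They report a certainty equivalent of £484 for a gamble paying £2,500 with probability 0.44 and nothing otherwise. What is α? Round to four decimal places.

The lottery's expected utility is 0.44·u(2500) + 0.56·u(0) = 0.44·2500^α (since u(0) = 0 for α > 0).
Setting u(484) equal to that: 484^α = 0.44·2500^α ⇒ (484/2500)^α = 0.44.
Taking logs: α·ln(484/2500) = ln(0.44), so α = -0.8209806 / -1.6419611 ≈ 0.5000.

α ≈ 0.5000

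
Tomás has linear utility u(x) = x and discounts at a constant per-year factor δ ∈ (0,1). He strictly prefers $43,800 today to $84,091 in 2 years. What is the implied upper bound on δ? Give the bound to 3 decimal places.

Comparing present values: 43800 > δ^2·84091.
Hence δ^2 < 43800/84091 = 0.52086, and x ↦ x^(1/2) is increasing on (0,∞).
δ < 0.52086^(1/2) = 0.722.

δ < 0.722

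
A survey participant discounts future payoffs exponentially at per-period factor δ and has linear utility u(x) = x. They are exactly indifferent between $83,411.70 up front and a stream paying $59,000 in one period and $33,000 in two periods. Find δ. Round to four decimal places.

Equating present values: 83411.70 = 59000δ + 33000δ².
Rearranged: 33000δ² + 59000δ − 83411.70 = 0.
The positive root is δ = [−59000 + √(59000² + 4·33000·83411.70)] / (2·33000) = (−59000 + 120380.000)/66000 ≈ 0.9300.

δ ≈ 0.9300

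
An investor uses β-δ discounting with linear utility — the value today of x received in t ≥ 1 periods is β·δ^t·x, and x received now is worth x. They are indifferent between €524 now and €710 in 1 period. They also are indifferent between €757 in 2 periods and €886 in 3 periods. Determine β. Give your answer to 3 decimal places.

Both payoffs in the second observation are in the future, so β drops out: δ^2·757 = δ^3·886 ⇒ δ = 757/886 = 0.85440.
The first indifference: 524 = β·δ·710, so β = 524/(δ·710) = 524/(0.85440·710) ≈ 0.864.

β ≈ 0.864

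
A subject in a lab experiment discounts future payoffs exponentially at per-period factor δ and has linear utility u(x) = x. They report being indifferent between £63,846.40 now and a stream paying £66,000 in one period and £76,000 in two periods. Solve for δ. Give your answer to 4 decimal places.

δ ≈ 0.5800

The stream is worth 66000δ + 76000δ² today, so 66000δ + 76000δ² = 63846.40.
So 76000δ² + 66000δ − 63846.40 = 0.
By the quadratic formula (taking the positive root), δ = (−66000 + √23765305600.00) / 152000 ≈ 0.5800.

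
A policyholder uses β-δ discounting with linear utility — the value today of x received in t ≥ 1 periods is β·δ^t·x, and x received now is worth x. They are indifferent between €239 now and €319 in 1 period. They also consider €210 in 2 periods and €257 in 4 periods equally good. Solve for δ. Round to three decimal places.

The second indifference involves only future payoffs, so β cancels: β·δ^2·210 = β·δ^4·257, giving δ^2 = 210/257 = 0.81712, so δ = 0.90395.

δ ≈ 0.904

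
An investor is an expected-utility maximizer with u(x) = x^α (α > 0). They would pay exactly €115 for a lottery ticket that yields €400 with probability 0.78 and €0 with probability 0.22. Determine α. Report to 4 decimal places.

α ≈ 0.1993

The lottery's expected utility is 0.78·u(400) + 0.22·u(0) = 0.78·400^α (since u(0) = 0 for α > 0).
Indifference: 115^α = 0.78·400^α, so (115/400)^α = 0.78.
α = ln(0.78) / ln(115/400) = -0.2484614/-1.2465324 ≈ 0.1993.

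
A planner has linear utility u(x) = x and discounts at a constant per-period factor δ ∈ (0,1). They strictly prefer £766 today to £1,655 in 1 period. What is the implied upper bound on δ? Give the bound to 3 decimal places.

δ < 0.463

Under u(x) = x this choice says 766 > δ·1655.
So δ < 766/1655 = 0.46284.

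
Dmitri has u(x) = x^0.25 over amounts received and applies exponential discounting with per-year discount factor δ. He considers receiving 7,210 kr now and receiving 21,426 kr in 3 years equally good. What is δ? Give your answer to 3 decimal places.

δ ≈ 0.913

Indifference means u(7210) = δ^3 · u(21426), so δ^3 = u(7210)/u(21426).
With u(x) = x^0.25: δ^3 = 7210^0.25/21426^0.25 = (7210/21426)^0.25 = 0.76164.
Hence δ = (0.76164)^(1/3) = 0.91324.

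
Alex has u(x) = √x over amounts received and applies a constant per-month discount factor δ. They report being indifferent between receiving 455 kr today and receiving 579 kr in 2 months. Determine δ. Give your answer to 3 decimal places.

δ ≈ 0.942

Equating discounted utilities: u(455) = δ^2·u(579) ⇒ δ^2 = u(455)/u(579).
With u(x) = √x: δ^2 = √455/√579 = √(455/579) = 0.88647.
So δ = 0.88647^(1/2) ≈ 0.942.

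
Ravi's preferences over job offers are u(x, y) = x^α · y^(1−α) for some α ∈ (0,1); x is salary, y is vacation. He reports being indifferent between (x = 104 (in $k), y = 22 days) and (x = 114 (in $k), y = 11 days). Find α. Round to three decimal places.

α ≈ 0.883

The Cobb–Douglas utilities coincide, so 104^α·22^(1−α) = 114^α·11^(1−α).
(104/114)^α = (11/22)^(1−α); take logs: α·ln(104/114) = (1−α)·ln(11/22), i.e. α·-0.091808 = (1−α)·-0.693147.
So α/(1−α) = (-0.693147)/(-0.091808) = 7.549963, and α = 7.549963/8.549963 ≈ 0.883.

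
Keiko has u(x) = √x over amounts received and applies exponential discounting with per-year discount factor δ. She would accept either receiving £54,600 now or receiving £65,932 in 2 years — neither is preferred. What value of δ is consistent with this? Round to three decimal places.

δ ≈ 0.954

The payoff in 2 years is discounted by δ^2, so u(54600) = δ^2·u(65932) and δ^2 = u(54600)/u(65932).
With u(x) = √x: δ^2 = √54600/√65932 = √(54600/65932) = 0.91001.
Hence δ = (0.91001)^(1/2) = 0.95395.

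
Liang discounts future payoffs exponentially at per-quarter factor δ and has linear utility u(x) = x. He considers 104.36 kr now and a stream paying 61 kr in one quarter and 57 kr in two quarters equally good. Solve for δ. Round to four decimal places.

δ ≈ 0.9200

The stream is worth 61δ + 57δ² today, so 61δ + 57δ² = 104.36.
So 57δ² + 61δ − 104.36 = 0.
δ = (−61 + √(61² + 4·57·104.36)) / (2·57) = (−61 + √27515.08) / 114 ≈ 0.9200.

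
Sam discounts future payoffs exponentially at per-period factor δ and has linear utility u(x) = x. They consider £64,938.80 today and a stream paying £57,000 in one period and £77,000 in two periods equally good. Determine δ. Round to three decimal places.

δ ≈ 0.620

Present value of the stream is 57000·δ + 77000·δ². Indifference gives 57000δ + 77000δ² = 64938.80.
So 77000δ² + 57000δ − 64938.80 = 0.
δ = (−57000 + √(57000² + 4·77000·64938.80)) / (2·77000) = (−57000 + √23250150400.00) / 154000 ≈ 0.620.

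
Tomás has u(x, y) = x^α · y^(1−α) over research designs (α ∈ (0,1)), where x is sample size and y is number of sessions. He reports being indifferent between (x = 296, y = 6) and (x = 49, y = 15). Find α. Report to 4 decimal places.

α ≈ 0.3375

Indifference: 296^α · 6^(1−α) = 49^α · 15^(1−α).
Taking logs: α·ln 296 + (1−α)·ln 6 = α·ln 49 + (1−α)·ln 15, i.e. α·1.7985392 = (1−α)·0.9162907.
With A = 1.7985392 and B = 0.9162907: α·A = (1−α)·B, so α = B/(A+B) = 0.9162907/2.7148299 ≈ 0.3375.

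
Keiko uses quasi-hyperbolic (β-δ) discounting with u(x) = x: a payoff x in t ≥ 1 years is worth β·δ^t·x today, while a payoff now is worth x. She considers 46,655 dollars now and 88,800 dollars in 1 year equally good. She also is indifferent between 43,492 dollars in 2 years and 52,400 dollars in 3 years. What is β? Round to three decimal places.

From the later pair, β·δ^2·43492 = β·δ^3·52400; dividing through, δ = 43492/52400 = 0.83000.
The first indifference: 46655 = β·δ·88800, so β = 46655/(δ·88800) = 46655/(0.83000·88800) ≈ 0.633.

β ≈ 0.633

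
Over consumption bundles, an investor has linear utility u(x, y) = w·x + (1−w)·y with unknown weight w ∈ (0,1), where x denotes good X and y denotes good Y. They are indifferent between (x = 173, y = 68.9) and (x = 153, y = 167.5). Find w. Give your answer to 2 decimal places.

w = 0.83

Equating utilities: w·173 + (1−w)·68.9 = w·153 + (1−w)·167.5.
w·(173−153) = (1−w)·(167.5−68.9), i.e. w·20 = (1−w)·98.6.
So w/(1−w) = 98.6/20 = 4.9300, giving w = 98.6/(20+98.6) = 0.83.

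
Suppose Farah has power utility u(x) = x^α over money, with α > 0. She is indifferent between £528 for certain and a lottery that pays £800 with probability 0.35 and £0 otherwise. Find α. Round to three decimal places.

α ≈ 2.527

The lottery's expected utility is 0.35·u(800) + 0.65·u(0) = 0.35·800^α (since u(0) = 0 for α > 0).
Equating: 528^α = 0.35·800^α, i.e. 0.6600^α = 0.35.
α = ln(0.35) / ln(528/800) = -1.049822/-0.415515 ≈ 2.527.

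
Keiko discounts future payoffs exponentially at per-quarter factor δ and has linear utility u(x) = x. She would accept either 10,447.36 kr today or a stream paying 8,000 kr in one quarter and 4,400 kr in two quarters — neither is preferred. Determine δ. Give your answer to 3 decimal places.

Equating present values: 10447.36 = 8000δ + 4400δ².
So 4400δ² + 8000δ − 10447.36 = 0.
The positive root is δ = [−8000 + √(8000² + 4·4400·10447.36)] / (2·4400) = (−8000 + 15744.000)/8800 ≈ 0.880.

δ ≈ 0.880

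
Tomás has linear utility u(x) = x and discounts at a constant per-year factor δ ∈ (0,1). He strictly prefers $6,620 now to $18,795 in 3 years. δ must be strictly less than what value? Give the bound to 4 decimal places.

δ < 0.7062

Comparing present values: 6620 > δ^3·18795.
So δ^3 < 6620/18795 = 0.35222; taking the cube root of both positive sides preserves the inequality.
δ < 0.35222^(1/3) = 0.7062.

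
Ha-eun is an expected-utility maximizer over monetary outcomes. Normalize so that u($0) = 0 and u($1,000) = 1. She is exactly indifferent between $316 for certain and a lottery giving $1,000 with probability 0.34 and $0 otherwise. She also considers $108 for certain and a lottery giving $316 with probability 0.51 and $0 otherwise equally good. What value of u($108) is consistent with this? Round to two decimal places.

0.17

The first gamble pins u($316): it must equal 0.34·1 + 0.66·0 = 0.34.
Then u($108) = 0.51·u($316) + 0.49·u($0) = 0.51·0.34 + 0.49·0.00 = 0.1734.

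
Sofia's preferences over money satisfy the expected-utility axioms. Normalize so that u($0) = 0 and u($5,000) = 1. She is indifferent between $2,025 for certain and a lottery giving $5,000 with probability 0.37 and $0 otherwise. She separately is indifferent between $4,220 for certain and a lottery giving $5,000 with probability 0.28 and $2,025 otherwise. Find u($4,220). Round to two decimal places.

The first gamble pins u($2,025): it must equal 0.37·1 + 0.63·0 = 0.37.
Then u($4,220) = 0.28·u($5,000) + 0.72·u($2,025) = 0.28·1.00 + 0.72·0.37 = 0.5464.

0.55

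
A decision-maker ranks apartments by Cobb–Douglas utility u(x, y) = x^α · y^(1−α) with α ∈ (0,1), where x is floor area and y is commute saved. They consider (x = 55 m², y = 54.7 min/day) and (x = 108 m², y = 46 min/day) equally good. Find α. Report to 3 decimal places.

The Cobb–Douglas utilities coincide, so 55^α·54.7^(1−α) = 108^α·46^(1−α).
Taking logs: α·ln 55 + (1−α)·ln 54.7 = α·ln 108 + (1−α)·ln 46, i.e. α·-0.674798 = (1−α)·-0.173222.
So α/(1−α) = (-0.173222)/(-0.674798) = 0.256702, and α = 0.256702/1.256702 ≈ 0.204.

α ≈ 0.204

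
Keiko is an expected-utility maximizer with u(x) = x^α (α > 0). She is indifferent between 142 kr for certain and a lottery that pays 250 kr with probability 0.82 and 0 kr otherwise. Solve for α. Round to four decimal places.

α ≈ 0.3508

The lottery's expected utility is 0.82·u(250) + 0.18·u(0) = 0.82·250^α (since u(0) = 0 for α > 0).
Indifference: 142^α = 0.82·250^α, so (142/250)^α = 0.82.
Taking logs: α·ln(142/250) = ln(0.82), so α = -0.1984509 / -0.5656339 ≈ 0.3508.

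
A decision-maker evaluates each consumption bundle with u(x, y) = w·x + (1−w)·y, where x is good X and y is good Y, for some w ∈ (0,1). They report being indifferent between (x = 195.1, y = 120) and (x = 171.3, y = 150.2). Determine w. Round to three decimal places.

w = 0.559

Equating utilities: w·195.1 + (1−w)·120 = w·171.3 + (1−w)·150.2.
Rearranging, 23.8·w − 30.2·(1−w) = 0.
Hence w = 30.2/(23.8+30.2) = 30.2/54 = 0.559.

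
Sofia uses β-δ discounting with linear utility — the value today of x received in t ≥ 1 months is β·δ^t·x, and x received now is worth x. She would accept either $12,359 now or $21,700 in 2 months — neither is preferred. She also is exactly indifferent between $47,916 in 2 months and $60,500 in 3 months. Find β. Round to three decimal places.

The second indifference involves only future payoffs, so β cancels: β·δ^2·47916 = β·δ^3·60500, giving δ = 47916/60500 = 0.79200.
Substituting δ into 12359 = β·δ^2·21700: β = 12359/(13611.629) ≈ 0.908.

β ≈ 0.908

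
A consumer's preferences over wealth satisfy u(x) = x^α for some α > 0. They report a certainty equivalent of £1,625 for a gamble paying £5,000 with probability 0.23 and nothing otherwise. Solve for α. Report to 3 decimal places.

α ≈ 1.308

Since u(0) = 0, the lottery's EU is 0.23·5000^α.
Equating: 1625^α = 0.23·5000^α, i.e. 0.3250^α = 0.23.
Take logs: α = ln 0.23 / ln(1625/5000) ≈ 1.30762.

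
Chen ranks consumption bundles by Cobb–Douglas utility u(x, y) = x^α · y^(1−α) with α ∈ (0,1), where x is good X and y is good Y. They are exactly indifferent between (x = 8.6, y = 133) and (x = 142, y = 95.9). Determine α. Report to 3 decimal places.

α ≈ 0.104

The Cobb–Douglas utilities coincide, so 8.6^α·133^(1−α) = 142^α·95.9^(1−α).
(8.6/142)^α = (95.9/133)^(1−α); take logs: α·ln(8.6/142) = (1−α)·ln(95.9/133), i.e. α·-2.804065 = (1−α)·-0.327043.
So α/(1−α) = (-0.327043)/(-2.804065) = 0.116632, and α = 0.116632/1.116632 ≈ 0.104.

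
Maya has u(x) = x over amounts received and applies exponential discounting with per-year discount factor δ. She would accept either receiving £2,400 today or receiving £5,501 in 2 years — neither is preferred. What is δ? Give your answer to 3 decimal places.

Indifference means u(2400) = δ^2 · u(5501), so δ^2 = u(2400)/u(5501).
With u(x) = x: δ^2 = 2400/5501 = 0.43628.
Taking the square root: δ = 0.43628^(1/2) ≈ 0.661.

δ ≈ 0.661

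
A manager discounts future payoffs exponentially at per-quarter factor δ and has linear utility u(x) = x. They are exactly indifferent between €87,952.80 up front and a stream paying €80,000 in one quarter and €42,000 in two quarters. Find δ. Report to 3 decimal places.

The stream is worth 80000δ + 42000δ² today, so 80000δ + 42000δ² = 87952.80.
That is, 42000δ² + 80000δ − 87952.80 = 0, a quadratic in δ.
By the quadratic formula (taking the positive root), δ = (−80000 + √21176070400.00) / 84000 ≈ 0.780.

δ ≈ 0.780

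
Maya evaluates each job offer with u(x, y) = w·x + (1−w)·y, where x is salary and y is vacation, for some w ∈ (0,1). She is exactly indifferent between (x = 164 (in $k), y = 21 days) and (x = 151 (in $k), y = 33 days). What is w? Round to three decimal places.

u(164,21) = u(151,33) means w·164 + (1−w)·21 = w·151 + (1−w)·33.
w·(164−151) = (1−w)·(33−21), i.e. w·13 = (1−w)·12.
So w/(1−w) = 12/13 = 0.9231, giving w = 12/(13+12) = 0.480.

w = 0.480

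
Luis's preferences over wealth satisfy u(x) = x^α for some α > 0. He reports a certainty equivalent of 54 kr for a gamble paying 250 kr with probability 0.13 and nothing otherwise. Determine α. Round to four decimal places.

EU(lottery) = 0.13·250^α + 0.87·0 = 0.13·250^α.
Indifference: 54^α = 0.13·250^α, so (54/250)^α = 0.13.
Taking logs: α·ln(54/250) = ln(0.13), so α = -2.0402208 / -1.5324769 ≈ 1.3313.

α ≈ 1.3313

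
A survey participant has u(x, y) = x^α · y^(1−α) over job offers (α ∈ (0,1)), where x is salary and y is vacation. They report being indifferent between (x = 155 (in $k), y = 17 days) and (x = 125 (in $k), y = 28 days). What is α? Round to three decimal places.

Set the two utilities equal: 155^α·17^(1−α) = 125^α·28^(1−α).
Rearrange to (155/125)^α = (28/17)^(1−α) and take logs: α·0.215111 = (1−α)·0.498991.
Thus α·(0.714102) = 0.498991, so α = 0.498991/0.714102 ≈ 0.699.

α ≈ 0.699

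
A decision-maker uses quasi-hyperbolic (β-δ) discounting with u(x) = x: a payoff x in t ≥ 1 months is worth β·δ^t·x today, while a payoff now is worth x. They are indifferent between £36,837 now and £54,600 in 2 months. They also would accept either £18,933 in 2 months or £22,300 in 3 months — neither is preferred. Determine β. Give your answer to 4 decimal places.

β ≈ 0.9360

The second indifference involves only future payoffs, so β cancels: β·δ^2·18933 = β·δ^3·22300, giving δ = 18933/22300 = 0.84901.
Substituting δ into 36837 = β·δ^2·54600: β = 36837/(39356.982) ≈ 0.9360.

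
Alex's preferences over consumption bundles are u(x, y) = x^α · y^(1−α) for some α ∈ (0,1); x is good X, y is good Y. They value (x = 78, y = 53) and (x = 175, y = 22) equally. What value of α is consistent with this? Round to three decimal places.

α ≈ 0.521

The Cobb–Douglas utilities coincide, so 78^α·53^(1−α) = 175^α·22^(1−α).
(78/175)^α = (22/53)^(1−α); take logs: α·ln(78/175) = (1−α)·ln(22/53), i.e. α·-0.808077 = (1−α)·-0.879249.
Thus α·(-1.687326) = -0.879249, so α = -0.879249/-1.687326 ≈ 0.521.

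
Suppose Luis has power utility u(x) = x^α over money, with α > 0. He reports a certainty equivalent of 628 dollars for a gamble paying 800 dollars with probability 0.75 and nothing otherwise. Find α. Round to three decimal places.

Since u(0) = 0, the lottery's EU is 0.75·800^α.
Indifference: 628^α = 0.75·800^α, so (628/800)^α = 0.75.
α = ln(0.75) / ln(628/800) = -0.287682/-0.242072 ≈ 1.188.

α ≈ 1.188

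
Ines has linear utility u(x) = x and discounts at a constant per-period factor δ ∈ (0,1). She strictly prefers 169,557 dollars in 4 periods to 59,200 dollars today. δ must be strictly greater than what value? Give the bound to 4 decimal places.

δ > 0.7687

Comparing present values: 59200 < δ^4·169557.
Hence δ^4 > 59200/169557 = 0.34915, and x ↦ x^(1/4) is increasing on (0,∞).
δ > (59200/169557)^(1/4) ≈ 0.7687.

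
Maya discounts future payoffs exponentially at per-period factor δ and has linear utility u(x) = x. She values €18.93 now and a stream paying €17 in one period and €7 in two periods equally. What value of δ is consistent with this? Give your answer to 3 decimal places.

The stream is worth 17δ + 7δ² today, so 17δ + 7δ² = 18.93.
So 7δ² + 17δ − 18.93 = 0.
By the quadratic formula (taking the positive root), δ = (−17 + √819.04) / 14 ≈ 0.830.

δ ≈ 0.830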